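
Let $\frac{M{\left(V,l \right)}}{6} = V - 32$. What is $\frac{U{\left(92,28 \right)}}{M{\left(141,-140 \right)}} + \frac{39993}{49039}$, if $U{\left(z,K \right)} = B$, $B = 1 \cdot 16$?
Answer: $\frac{13470023}{16035753} \approx 0.84$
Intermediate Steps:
$B = 16$
$M{\left(V,l \right)} = -192 + 6 V$ ($M{\left(V,l \right)} = 6 \left(V - 32\right) = 6 \left(-32 + V\right) = -192 + 6 V$)
$U{\left(z,K \right)} = 16$
$\frac{U{\left(92,28 \right)}}{M{\left(141,-140 \right)}} + \frac{39993}{49039} = \frac{16}{-192 + 6 \cdot 141} + \frac{39993}{49039} = \frac{16}{-192 + 846} + 39993 \cdot \frac{1}{49039} = \frac{16}{654} + \frac{39993}{49039} = 16 \cdot \frac{1}{654} + \frac{39993}{49039} = \frac{8}{327} + \frac{39993}{49039} = \frac{13470023}{16035753}$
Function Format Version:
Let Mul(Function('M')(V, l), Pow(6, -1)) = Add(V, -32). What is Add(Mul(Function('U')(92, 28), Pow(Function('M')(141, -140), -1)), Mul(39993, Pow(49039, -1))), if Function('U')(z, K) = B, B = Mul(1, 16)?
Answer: Rational(13470023, 16035753) ≈ 0.84000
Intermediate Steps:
B = 16
Function('M')(V, l) = Add(-192, Mul(6, V)) (Function('M')(V, l) = Mul(6, Add(V, -32)) = Mul(6, Add(-32, V)) = Add(-192, Mul(6, V)))
Function('U')(z, K) = 16
Add(Mul(Function('U')(92, 28), Pow(Function('M')(141, -140), -1)), Mul(39993, Pow(49039, -1))) = Add(Mul(16, Pow(Add(-192, Mul(6, 141)), -1)), Mul(39993, Pow(49039, -1))) = Add(Mul(16, Pow(Add(-192, 846), -1)), Mul(39993, Rational(1, 49039))) = Add(Mul(16, Pow(654, -1)), Rational(39993, 49039)) = Add(Mul(16, Rational(1, 654)), Rational(39993, 49039)) = Add(Rational(8, 327), Rational(39993, 49039)) = Rational(13470023, 16035753)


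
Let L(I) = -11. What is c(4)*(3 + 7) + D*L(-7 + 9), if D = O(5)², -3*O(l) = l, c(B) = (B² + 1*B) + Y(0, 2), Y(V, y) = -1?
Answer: 1435/9 ≈ 159.44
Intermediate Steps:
c(B) = -1 + B + B² (c(B) = (B² + 1*B) - 1 = (B² + B) - 1 = (B + B²) - 1 = -1 + B + B²)
O(l) = -l/3
D = 25/9 (D = (-⅓*5)² = (-5/3)² = 25/9 ≈ 2.7778)
c(4)*(3 + 7) + D*L(-7 + 9) = (-1 + 4 + 4²)*(3 + 7) + (25/9)*(-11) = (-1 + 4 + 16)*10 - 275/9 = 19*10 - 275/9 = 190 - 275/9 = 1435/9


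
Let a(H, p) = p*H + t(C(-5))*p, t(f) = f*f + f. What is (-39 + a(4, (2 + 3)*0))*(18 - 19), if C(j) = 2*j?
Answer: 39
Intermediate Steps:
t(f) = f + f**2 (t(f) = f**2 + f = f + f**2)
a(H, p) = 90*p + H*p (a(H, p) = p*H + ((2*(-5))*(1 + 2*(-5)))*p = H*p + (-10*(1 - 10))*p = H*p + (-10*(-9))*p = H*p + 90*p = 90*p + H*p)
(-39 + a(4, (2 + 3)*0))*(18 - 19) = (-39 + ((2 + 3)*0)*(90 + 4))*(18 - 19) = (-39 + (5*0)*94)*(-1) = (-39 + 0*94)*(-1) = (-39 + 0)*(-1) = -39*(-1) = 39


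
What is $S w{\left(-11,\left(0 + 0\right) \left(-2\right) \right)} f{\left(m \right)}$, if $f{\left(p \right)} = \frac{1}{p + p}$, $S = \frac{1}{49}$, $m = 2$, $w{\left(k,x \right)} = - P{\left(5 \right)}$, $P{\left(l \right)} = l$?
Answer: $- \frac{5}{196} \approx -0.02551$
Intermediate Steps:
$w{\left(k,x \right)} = -5$ ($w{\left(k,x \right)} = \left(-1\right) 5 = -5$)
$S = \frac{1}{49} \approx 0.020408$
$f{\left(p \right)} = \frac{1}{2 p}$
$S w{\left(-11,\left(0 + 0\right) \left(-2\right) \right)} f{\left(m \right)} = \frac{1}{49} \left(-5\right) \frac{1}{2 \cdot 2} = - \frac{5 \cdot \frac{1}{2} \cdot \frac{1}{2}}{49} = \left(- \frac{5}{49}\right) \frac{1}{4} = - \frac{5}{196}$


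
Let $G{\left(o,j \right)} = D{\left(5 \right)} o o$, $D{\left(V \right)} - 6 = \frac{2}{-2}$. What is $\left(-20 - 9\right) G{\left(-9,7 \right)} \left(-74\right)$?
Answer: $869130$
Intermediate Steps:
$D{\left(V \right)} = 5$ ($D{\left(V \right)} = 6 + \frac{2}{-2} = 6 + 2 \left(- \frac{1}{2}\right) = 6 - 1 = 5$)
$G{\left(o,j \right)} = 5 o^{2}$ ($G{\left(o,j \right)} = 5 o o = 5 o^{2}$)
$\left(-20 - 9\right) G{\left(-9,7 \right)} \left(-74\right) = \left(-20 - 9\right) 5 \left(-9\right)^{2} \left(-74\right) = \left(-20 - 9\right) 5 \cdot 81 \left(-74\right) = \left(-29\right) 405 \left(-74\right) = \left(-11745\right) \left(-74\right) = 869130$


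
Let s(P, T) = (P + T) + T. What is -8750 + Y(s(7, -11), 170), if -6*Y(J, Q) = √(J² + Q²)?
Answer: -8750 - 5*√1165/6 ≈ -8778.4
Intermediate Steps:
s(P, T) = P + 2*T
Y(J, Q) = -√(J² + Q²)/6
-8750 + Y(s(7, -11), 170) = -8750 - √((7 + 2*(-11))² + 170²)/6 = -8750 - √((7 - 22)² + 28900)/6 = -8750 - √((-15)² + 28900)/6 = -8750 - √(225 + 28900)/6 = -8750 - 5*√1165/6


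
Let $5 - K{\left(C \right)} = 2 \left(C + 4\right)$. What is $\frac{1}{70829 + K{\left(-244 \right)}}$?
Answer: $\frac{1}{71314} \approx 1.4022 \cdot 10^{-5}$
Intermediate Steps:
$K{\left(C \right)} = -3 - 2 C$ ($K{\left(C \right)} = 5 - 2 \left(C + 4\right) = 5 - 2 \left(4 + C\right) = 5 - \left(8 + 2 C\right) = -3 - 2 C$)
$\frac{1}{70829 + K{\left(-244 \right)}} = \frac{1}{70829 - -485} = \frac{1}{70829 + \left(-3 + 488\right)} = \frac{1}{70829 + 485} = \frac{1}{71314}$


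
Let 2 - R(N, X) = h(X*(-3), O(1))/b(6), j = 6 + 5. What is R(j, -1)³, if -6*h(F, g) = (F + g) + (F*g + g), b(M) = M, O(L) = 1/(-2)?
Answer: 3048625/373248 ≈ 8.1678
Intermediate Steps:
O(L) = -½
j = 11
h(F, g) = -g/3 - F/6 - F*g/6 (h(F, g) = -((F + g) + (F*g + g))/6 = -((F + g) + (g + F*g))/6 = -(F + 2*g + F*g)/6 = -g/3 - F/6 - F*g/6)
R(N, X) = 71/36 - X/24 (R(N, X) = 2 - (-⅓*(-½) - X*(-3)/6 - ⅙*X*(-3)*(-½))/6 = 2 - (⅙ - (-1)*X/2 - ⅙*(-3*X)*(-½))/6 = 2 - (⅙ + X/2 - X/4)/6 = 2 - (⅙ + X/4)/6 = 2 - (1/36 + X/24) = 2 + (-1/36 - X/24) = 71/36 - X/24)
R(j, -1)³ = (71/36 - 1/24*(-1))³ = (71/36 + 1/24)³ = (145/72)³ = 3048625/373248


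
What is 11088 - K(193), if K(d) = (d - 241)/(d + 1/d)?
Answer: 206518632/18625 ≈ 11088.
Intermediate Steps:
K(d) = (-241 + d)/(d + 1/d)
11088 - K(193) = 11088 - 193*(-241 + 193)/(1 + 193²) = 11088 - 193*(-48)/(1 + 37249) = 11088 - 193*(-48)/37250 = 11088 - 1*(-4632/18625) = 11088 + 4632/18625 = 206518632/18625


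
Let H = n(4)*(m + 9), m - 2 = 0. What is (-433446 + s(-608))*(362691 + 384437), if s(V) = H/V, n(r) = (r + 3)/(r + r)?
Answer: -196894510188611/608 ≈ -3.2384e+11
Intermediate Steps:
m = 2 (m = 2 + 0 = 2)
n(r) = (3 + r)/(2*r) (n(r) = (3 + r)/((2*r)) = (3 + r)*(1/(2*r)) = (3 + r)/(2*r))
H = 77/8 (H = ((½)*(3 + 4)/4)*(2 + 9) = ((½)*(¼)*7)*11 = (7/8)*11 = 77/8 ≈ 9.6250)
s(V) = 77/(8*V)
(-433446 + s(-608))*(362691 + 384437) = (-433446 + (77/8)/(-608))*(362691 + 384437) = (-433446 + (77/8)*(-1/608))*747128 = (-433446 - 77/4864)*747128 = -2108281421/4864*747128 = -196894510188611/608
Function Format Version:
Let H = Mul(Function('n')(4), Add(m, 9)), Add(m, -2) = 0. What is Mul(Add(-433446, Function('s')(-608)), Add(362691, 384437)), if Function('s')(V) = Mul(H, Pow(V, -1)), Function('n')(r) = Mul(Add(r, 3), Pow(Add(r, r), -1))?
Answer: Rational(-196894510188611, 608) ≈ -3.2384e+11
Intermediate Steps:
m = 2 (m = Add(2, 0) = 2)
Function('n')(r) = Mul(Rational(1, 2), Pow(r, -1), Add(3, r)) (Function('n')(r) = Mul(Add(3, r), Pow(Mul(2, r), -1)) = Mul(Add(3, r), Mul(Rational(1, 2), Pow(r, -1))) = Mul(Rational(1, 2), Pow(r, -1), Add(3, r)))
H = Rational(77, 8) (H = Mul(Mul(Rational(1, 2), Pow(4, -1), Add(3, 4)), Add(2, 9)) = Mul(Mul(Rational(1, 2), Rational(1, 4), 7), 11) = Mul(Rational(7, 8), 11) = Rational(77, 8) ≈ 9.6250)
Function('s')(V) = Mul(Rational(77, 8), Pow(V, -1))
Mul(Add(-433446, Function('s')(-608)), Add(362691, 384437)) = Mul(Add(-433446, Mul(Rational(77, 8), Pow(-608, -1))), Add(362691, 384437)) = Mul(Add(-433446, Mul(Rational(77, 8), Rational(-1, 608))), 747128) = Mul(Add(-433446, Rational(-77, 4864)), 747128) = Mul(Rational(-2108281421, 4864), 747128) = Rational(-196894510188611, 608)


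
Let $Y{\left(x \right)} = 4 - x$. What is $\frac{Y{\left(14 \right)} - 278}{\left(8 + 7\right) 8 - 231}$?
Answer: $\frac{96}{37} \approx 2.5946$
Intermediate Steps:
$\frac{Y{\left(14 \right)} - 278}{\left(8 + 7\right) 8 - 231} = \frac{\left(4 - 14\right) - 278}{\left(8 + 7\right) 8 - 231} = \frac{\left(4 - 14\right) - 278}{15 \cdot 8 - 231} = \frac{-10 - 278}{120 - 231} = - \frac{288}{-111} = \left(-288\right) \left(- \frac{1}{111}\right) = \frac{96}{37}$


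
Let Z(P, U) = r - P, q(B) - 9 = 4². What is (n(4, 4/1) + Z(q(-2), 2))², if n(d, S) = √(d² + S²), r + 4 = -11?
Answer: 1632 - 320*√2 ≈ 1179.5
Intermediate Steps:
r = -15 (r = -4 - 11 = -15)
q(B) = 25 (q(B) = 9 + 4² = 9 + 16 = 25)
Z(P, U) = -15 - P
n(d, S) = √(S² + d²)
(n(4, 4/1) + Z(q(-2), 2))² = (√((4/1)² + 4²) + (-15 - 1*25))² = (√((4*1)² + 16) + (-15 - 25))² = (√(4² + 16) - 40)² = (√(16 + 16) - 40)² = (√32 - 40)² = (4*√2 - 40)² = (-40 + 4*√2)²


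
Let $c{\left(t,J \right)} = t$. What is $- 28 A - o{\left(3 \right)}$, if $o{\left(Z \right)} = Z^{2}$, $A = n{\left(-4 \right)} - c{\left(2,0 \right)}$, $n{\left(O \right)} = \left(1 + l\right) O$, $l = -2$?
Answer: $-65$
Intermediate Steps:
$n{\left(O \right)} = - O$ ($n{\left(O \right)} = \left(1 - 2\right) O = - O$)
$A = 2$ ($A = \left(-1\right) \left(-4\right) - 2 = 4 - 2 = 2$)
$- 28 A - o{\left(3 \right)} = \left(-28\right) 2 - 3^{2} = -56 - 9 = -65$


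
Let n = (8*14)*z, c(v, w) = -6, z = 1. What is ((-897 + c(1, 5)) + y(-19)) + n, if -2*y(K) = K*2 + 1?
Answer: -1545/2 ≈ -772.50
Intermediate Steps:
y(K) = -½ - K (y(K) = -(K*2 + 1)/2 = -(2*K + 1)/2 = -(1 + 2*K)/2 = -½ - K)
n = 112 (n = (8*14)*1 = 112*1 = 112)
((-897 + c(1, 5)) + y(-19)) + n = ((-897 - 6) + (-½ - 1*(-19))) + 112 = (-903 + (-½ + 19)) + 112 = (-903 + 37/2) + 112 = -1769/2 + 112 = -1545/2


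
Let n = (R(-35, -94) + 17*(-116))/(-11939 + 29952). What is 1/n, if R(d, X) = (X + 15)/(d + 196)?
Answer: -2900093/317571 ≈ -9.1321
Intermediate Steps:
R(d, X) = (15 + X)/(196 + d)
n = -317571/2900093 (n = ((15 - 94)/(196 - 35) + 17*(-116))/(-11939 + 29952) = (-79/161 - 1972)/18013 = ((1/161)*(-79) - 1972)*(1/18013) = (-79/161 - 1972)*(1/18013) = -317571/161*1/18013 = -317571/2900093 ≈ -0.10950)
1/n = 1/(-317571/2900093) = -2900093/317571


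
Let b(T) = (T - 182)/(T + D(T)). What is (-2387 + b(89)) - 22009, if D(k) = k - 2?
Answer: -4293789/176 ≈ -24397.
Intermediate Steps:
D(k) = -2 + k
b(T) = (-182 + T)/(-2 + 2*T) (b(T) = (T - 182)/(T + (-2 + T)) = (-182 + T)/(-2 + 2*T))
(-2387 + b(89)) - 22009 = (-2387 + (-182 + 89)/(2*(-1 + 89))) - 22009 = (-2387 + (1/2)*(-93)/88) - 22009 = (-2387 + (1/2)*(1/88)*(-93)) - 22009 = (-2387 - 93/176) - 22009 = -420205/176 - 22009 = -4293789/176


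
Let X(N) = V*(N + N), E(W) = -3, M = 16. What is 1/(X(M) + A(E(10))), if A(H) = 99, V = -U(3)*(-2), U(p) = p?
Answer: 1/291 ≈ 0.0034364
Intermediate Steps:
V = 6 (V = -1*3*(-2) = -3*(-2) = 6)
X(N) = 12*N (X(N) = 6*(N + N) = 6*(2*N) = 12*N)
1/(X(M) + A(E(10))) = 1/(12*16 + 99) = 1/(192 + 99) = 1/291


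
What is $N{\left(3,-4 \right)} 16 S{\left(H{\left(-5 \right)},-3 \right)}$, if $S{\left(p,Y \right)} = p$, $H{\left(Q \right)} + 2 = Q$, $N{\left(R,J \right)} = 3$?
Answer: $-336$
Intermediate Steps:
$H{\left(Q \right)} = -2 + Q$
$N{\left(3,-4 \right)} 16 S{\left(H{\left(-5 \right)},-3 \right)} = 3 \cdot 16 \left(-2 - 5\right) = 48 \left(-7\right) = -336$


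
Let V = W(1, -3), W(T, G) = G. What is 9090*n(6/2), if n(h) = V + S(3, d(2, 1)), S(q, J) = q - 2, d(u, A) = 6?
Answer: -18180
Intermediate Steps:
S(q, J) = -2 + q
V = -3
n(h) = -2 (n(h) = -3 + (-2 + 3) = -3 + 1 = -2)
9090*n(6/2) = 9090*(-2) = -18180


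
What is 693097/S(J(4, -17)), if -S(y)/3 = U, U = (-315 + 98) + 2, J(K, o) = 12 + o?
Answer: 693097/645 ≈ 1074.6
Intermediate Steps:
U = -215 (U = -217 + 2 = -215)
S(y) = 645 (S(y) = -3*(-215) = 645)
693097/S(J(4, -17)) = 693097/645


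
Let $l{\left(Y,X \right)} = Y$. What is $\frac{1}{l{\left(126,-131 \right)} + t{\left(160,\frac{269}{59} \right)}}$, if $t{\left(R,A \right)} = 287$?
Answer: $\frac{1}{413} \approx 0.0024213$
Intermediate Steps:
$\frac{1}{l{\left(126,-131 \right)} + t{\left(160,\frac{269}{59} \right)}} = \frac{1}{126 + 287} = \frac{1}{413}$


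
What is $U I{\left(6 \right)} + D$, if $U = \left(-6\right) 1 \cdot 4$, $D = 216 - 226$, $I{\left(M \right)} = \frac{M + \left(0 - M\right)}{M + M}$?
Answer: $-10$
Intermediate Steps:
$I{\left(M \right)} = 0$ ($I{\left(M \right)} = \frac{M - M}{2 M} = 0 \frac{1}{2 M} = 0$)
$D = -10$
$U = -24$ ($U = \left(-6\right) 4 = -24$)
$U I{\left(6 \right)} + D = \left(-24\right) 0 - 10 = 0 - 10 = -10$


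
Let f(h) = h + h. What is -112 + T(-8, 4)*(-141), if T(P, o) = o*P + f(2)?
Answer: 3836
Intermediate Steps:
f(h) = 2*h
T(P, o) = 4 + P*o (T(P, o) = o*P + 2*2 = P*o + 4 = 4 + P*o)
-112 + T(-8, 4)*(-141) = -112 + (4 - 8*4)*(-141) = -112 + (4 - 32)*(-141) = -112 - 28*(-141) = -112 + 3948 = 3836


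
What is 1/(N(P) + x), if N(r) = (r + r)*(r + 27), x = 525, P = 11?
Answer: 1/1361 ≈ 0.00073475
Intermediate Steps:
N(r) = 2*r*(27 + r) (N(r) = (2*r)*(27 + r) = 2*r*(27 + r))
1/(N(P) + x) = 1/(2*11*(27 + 11) + 525) = 1/(2*11*38 + 525) = 1/(836 + 525) = 1/1361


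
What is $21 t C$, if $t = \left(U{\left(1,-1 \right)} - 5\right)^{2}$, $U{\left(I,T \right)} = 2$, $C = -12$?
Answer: $-2268$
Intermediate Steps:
$t = 9$ ($t = \left(2 - 5\right)^{2} = \left(-3\right)^{2} = 9$)
$21 t C = 21 \cdot 9 \left(-12\right) = 189 \left(-12\right) = -2268$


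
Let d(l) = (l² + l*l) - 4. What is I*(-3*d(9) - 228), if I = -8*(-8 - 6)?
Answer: -78624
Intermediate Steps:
d(l) = -4 + 2*l² (d(l) = (l² + l²) - 4 = 2*l² - 4 = -4 + 2*l²)
I = 112 (I = -8*(-14) = 112)
I*(-3*d(9) - 228) = 112*(-3*(-4 + 2*9²) - 228) = 112*(-3*(-4 + 2*81) - 228) = 112*(-3*(-4 + 162) - 228) = 112*(-3*158 - 228) = 112*(-474 - 228) = 112*(-702) = -78624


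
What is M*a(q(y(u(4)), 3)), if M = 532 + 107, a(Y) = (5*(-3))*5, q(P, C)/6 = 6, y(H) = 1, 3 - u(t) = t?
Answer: -47925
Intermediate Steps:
u(t) = 3 - t
q(P, C) = 36 (q(P, C) = 6*6 = 36)
a(Y) = -75 (a(Y) = -15*5 = -75)
M = 639
M*a(q(y(u(4)), 3)) = 639*(-75) = -47925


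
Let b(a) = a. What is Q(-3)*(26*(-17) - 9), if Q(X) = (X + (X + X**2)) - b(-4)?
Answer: -3157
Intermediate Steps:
Q(X) = 4 + X**2 + 2*X (Q(X) = (X + (X + X**2)) - 1*(-4) = (X**2 + 2*X) + 4 = 4 + X**2 + 2*X)
Q(-3)*(26*(-17) - 9) = (4 + (-3)**2 + 2*(-3))*(26*(-17) - 9) = (4 + 9 - 6)*(-442 - 9) = 7*(-451) = -3157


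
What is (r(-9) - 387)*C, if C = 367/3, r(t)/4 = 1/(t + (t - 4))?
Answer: -1563053/33 ≈ -47365.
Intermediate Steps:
r(t) = 4/(-4 + 2*t) (r(t) = 4/(t + (t - 4)) = 4/(t + (-4 + t)) = 4/(-4 + 2*t))
C = 367/3 (C = 367*(⅓) = 367/3 ≈ 122.33)
(r(-9) - 387)*C = (2/(-2 - 9) - 387)*(367/3) = (2/(-11) - 387)*(367/3) = (2*(-1/11) - 387)*(367/3) = (-2/11 - 387)*(367/3) = -4259/11*367/3 = -1563053/33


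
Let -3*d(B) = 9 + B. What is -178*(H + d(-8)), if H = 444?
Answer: -236918/3 ≈ -78973.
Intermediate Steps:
d(B) = -3 - B/3 (d(B) = -(9 + B)/3 = -3 - B/3)
-178*(H + d(-8)) = -178*(444 + (-3 - ⅓*(-8))) = -178*(444 + (-3 + 8/3)) = -178*(444 - ⅓) = -178*1331/3 = -236918/3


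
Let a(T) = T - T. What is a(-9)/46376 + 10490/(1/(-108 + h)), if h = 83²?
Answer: 71132690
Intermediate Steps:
a(T) = 0
h = 6889
a(-9)/46376 + 10490/(1/(-108 + h)) = 0/46376 + 10490/(1/(-108 + 6889)) = 0*(1/46376) + 10490/(1/6781) = 0 + 10490/(1/6781) = 0 + 10490*6781 = 0 + 71132690 = 71132690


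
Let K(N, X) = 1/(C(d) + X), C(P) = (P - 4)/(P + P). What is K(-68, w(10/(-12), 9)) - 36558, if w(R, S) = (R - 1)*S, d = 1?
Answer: -658045/18 ≈ -36558.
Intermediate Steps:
C(P) = (-4 + P)/(2*P) (C(P) = (-4 + P)/((2*P)) = (-4 + P)*(1/(2*P)) = (-4 + P)/(2*P))
w(R, S) = S*(-1 + R) (w(R, S) = (-1 + R)*S = S*(-1 + R))
K(N, X) = 1/(-3/2 + X) (K(N, X) = 1/((½)*(-4 + 1)/1 + X) = 1/((½)*1*(-3) + X) = 1/(-3/2 + X))
K(-68, w(10/(-12), 9)) - 36558 = 2/(-3 + 2*(9*(-1 + 10/(-12)))) - 36558 = 2/(-3 + 2*(9*(-1 + 10*(-1/12)))) - 36558 = 2/(-3 + 2*(9*(-1 - ⅚))) - 36558 = 2/(-3 + 2*(9*(-11/6))) - 36558 = 2/(-3 + 2*(-33/2)) - 36558 = 2/(-3 - 33) - 36558 = 2/(-36) - 36558 = 2*(-1/36) - 36558 = -1/18 - 36558 = -658045/18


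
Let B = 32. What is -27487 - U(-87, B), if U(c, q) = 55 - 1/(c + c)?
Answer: -4792309/174 ≈ -27542.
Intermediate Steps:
U(c, q) = 55 - 1/(2*c)
-27487 - U(-87, B) = -27487 - (55 - ½/(-87)) = -27487 - (55 - ½*(-1/87)) = -27487 - (55 + 1/174) = -27487 - 1*9571/174 = -27487 - 9571/174 = -4792309/174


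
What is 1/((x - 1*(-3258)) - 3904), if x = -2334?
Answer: -1/2980 ≈ -0.00033557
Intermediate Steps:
1/((x - 1*(-3258)) - 3904) = 1/((-2334 - 1*(-3258)) - 3904) = 1/((-2334 + 3258) - 3904) = 1/(924 - 3904) = 1/(-2980) = -1/2980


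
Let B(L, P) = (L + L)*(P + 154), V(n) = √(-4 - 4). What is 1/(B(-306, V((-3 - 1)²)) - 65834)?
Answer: I/(2*(-80041*I + 612*√2)) ≈ -6.2461e-6 + 6.754e-8*I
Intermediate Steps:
V(n) = 2*I*√2 (V(n) = √(-8) = 2*I*√2)
B(L, P) = 2*L*(154 + P) (B(L, P) = (2*L)*(154 + P) = 2*L*(154 + P))
1/(B(-306, V((-3 - 1)²)) - 65834) = 1/(2*(-306)*(154 + 2*I*√2) - 65834) = 1/((-94248 - 1224*I*√2) - 65834) = 1/(-160082 - 1224*I*√2)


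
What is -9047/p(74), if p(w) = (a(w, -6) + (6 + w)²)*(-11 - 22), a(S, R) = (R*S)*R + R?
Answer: 9047/298914 ≈ 0.030266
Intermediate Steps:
a(S, R) = R + S*R² (a(S, R) = S*R² + R = R + S*R²)
p(w) = 198 - 1188*w - 33*(6 + w)² (p(w) = (-6*(1 - 6*w) + (6 + w)²)*(-11 - 22) = ((-6 + 36*w) + (6 + w)²)*(-33) = (-6 + (6 + w)² + 36*w)*(-33) = 198 - 1188*w - 33*(6 + w)²)
-9047/p(74) = -9047/(198 - 1188*74 - 33*(6 + 74)²) = -9047/(198 - 87912 - 33*80²) = -9047/(198 - 87912 - 33*6400) = -9047/(198 - 87912 - 211200) = -9047/(-298914) = -9047*(-1/298914) = 9047/298914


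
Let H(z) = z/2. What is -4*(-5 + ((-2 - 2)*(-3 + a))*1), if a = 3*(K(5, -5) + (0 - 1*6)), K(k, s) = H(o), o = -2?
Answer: -364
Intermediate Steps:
H(z) = z/2 (H(z) = z*(½) = z/2)
K(k, s) = -1 (K(k, s) = (½)*(-2) = -1)
a = -21 (a = 3*(-1 + (0 - 1*6)) = 3*(-1 + (0 - 6)) = 3*(-1 - 6) = 3*(-7) = -21)
-4*(-5 + ((-2 - 2)*(-3 + a))*1) = -4*(-5 + ((-2 - 2)*(-3 - 21))*1) = -4*(-5 - 4*(-24)*1) = -4*(-5 + 96*1) = -4*(-5 + 96) = -4*91 = -364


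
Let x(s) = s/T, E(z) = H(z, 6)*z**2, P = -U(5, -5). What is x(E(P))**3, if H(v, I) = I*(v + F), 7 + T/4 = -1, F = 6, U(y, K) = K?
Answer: -561515625/4096 ≈ -1.3709e+5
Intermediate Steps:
T = -32 (T = -28 + 4*(-1) = -28 - 4 = -32)
H(v, I) = I*(6 + v) (H(v, I) = I*(v + 6) = I*(6 + v))
P = 5 (P = -1*(-5) = 5)
E(z) = z**2*(36 + 6*z) (E(z) = (6*(6 + z))*z**2 = (36 + 6*z)*z**2 = z**2*(36 + 6*z))
x(s) = -s/32 (x(s) = s/(-32) = s*(-1/32) = -s/32)
x(E(P))**3 = (-3*5**2*(6 + 5)/16)**3 = (-3*25*11/16)**3 = (-1/32*1650)**3 = (-825/16)**3 = -561515625/4096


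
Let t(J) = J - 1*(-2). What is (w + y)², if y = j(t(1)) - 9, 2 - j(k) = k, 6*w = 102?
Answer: 49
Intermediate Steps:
w = 17 (w = (⅙)*102 = 17)
t(J) = 2 + J (t(J) = J + 2 = 2 + J)
j(k) = 2 - k
y = -10 (y = (2 - (2 + 1)) - 9 = (2 - 1*3) - 9 = (2 - 3) - 9 = -1 - 9 = -10)
(w + y)² = (17 - 10)² = 7² = 49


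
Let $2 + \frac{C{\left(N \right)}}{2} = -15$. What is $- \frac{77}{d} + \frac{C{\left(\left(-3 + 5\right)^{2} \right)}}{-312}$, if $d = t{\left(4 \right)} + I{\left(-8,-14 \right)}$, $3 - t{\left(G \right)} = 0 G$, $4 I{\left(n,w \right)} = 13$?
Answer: $- \frac{47623}{3900} \approx -12.211$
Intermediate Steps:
$I{\left(n,w \right)} = \frac{13}{4}$ ($I{\left(n,w \right)} = \frac{1}{4} \cdot 13 = \frac{13}{4}$)
$C{\left(N \right)} = -34$ ($C{\left(N \right)} = -4 + 2 \left(-15\right) = -4 - 30 = -34$)
$t{\left(G \right)} = 3$ ($t{\left(G \right)} = 3 - 0 G = 3 - 0 = 3 + 0 = 3$)
$d = \frac{25}{4}$ ($d = 3 + \frac{13}{4} = \frac{25}{4} \approx 6.25$)
$- \frac{77}{d} + \frac{C{\left(\left(-3 + 5\right)^{2} \right)}}{-312} = - \frac{77}{\frac{25}{4}} - \frac{34}{-312} = \left(-77\right) \frac{4}{25} - - \frac{17}{156} = - \frac{308}{25} + \frac{17}{156} = - \frac{47623}{3900}$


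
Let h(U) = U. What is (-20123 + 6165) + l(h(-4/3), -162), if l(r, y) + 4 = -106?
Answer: -14068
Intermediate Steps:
l(r, y) = -110 (l(r, y) = -4 - 106 = -110)
(-20123 + 6165) + l(h(-4/3), -162) = (-20123 + 6165) - 110 = -13958 - 110 = -14068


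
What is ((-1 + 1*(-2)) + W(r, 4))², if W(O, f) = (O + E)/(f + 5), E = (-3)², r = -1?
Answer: 361/81 ≈ 4.4568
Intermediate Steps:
E = 9
W(O, f) = (9 + O)/(5 + f) (W(O, f) = (O + 9)/(f + 5) = (9 + O)/(5 + f))
((-1 + 1*(-2)) + W(r, 4))² = ((-1 + 1*(-2)) + (9 - 1)/(5 + 4))² = ((-1 - 2) + 8/9)² = (-3 + (⅑)*8)² = (-3 + 8/9)² = (-19/9)² = 361/81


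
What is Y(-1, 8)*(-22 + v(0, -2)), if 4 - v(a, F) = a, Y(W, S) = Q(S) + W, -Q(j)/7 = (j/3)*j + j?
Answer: 3714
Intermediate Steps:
Q(j) = -7*j - 7*j**2/3 (Q(j) = -7*((j/3)*j + j) = -7*(j**2/3 + j) = -7*(j + j**2/3) = -7*j - 7*j**2/3)
Y(W, S) = W - 7*S*(3 + S)/3 (Y(W, S) = -7*S*(3 + S)/3 + W = W - 7*S*(3 + S)/3)
v(a, F) = 4 - a
Y(-1, 8)*(-22 + v(0, -2)) = (-1 - 7/3*8*(3 + 8))*(-22 + (4 - 1*0)) = (-1 - 7/3*8*11)*(-22 + (4 + 0)) = (-1 - 616/3)*(-22 + 4) = -619/3*(-18) = 3714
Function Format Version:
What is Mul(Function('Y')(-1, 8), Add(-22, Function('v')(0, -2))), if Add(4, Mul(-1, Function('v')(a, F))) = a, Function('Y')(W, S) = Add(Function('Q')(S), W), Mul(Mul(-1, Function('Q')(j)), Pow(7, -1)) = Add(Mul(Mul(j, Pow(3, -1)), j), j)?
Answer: 3714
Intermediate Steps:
Function('Q')(j) = Add(Mul(-7, j), Mul(Rational(-7, 3), Pow(j, 2))) (Function('Q')(j) = Mul(-7, Add(Mul(Mul(j, Pow(3, -1)), j), j)) = Mul(-7, Add(Mul(Mul(j, Rational(1, 3)), j), j)) = Mul(-7, Add(Mul(Mul(Rational(1, 3), j), j), j)) = Mul(-7, Add(Mul(Rational(1, 3), Pow(j, 2)), j)) = Mul(-7, Add(j, Mul(Rational(1, 3), Pow(j, 2)))) = Add(Mul(-7, j), Mul(Rational(-7, 3), Pow(j, 2))))
Function('Y')(W, S) = Add(W, Mul(Rational(-7, 3), S, Add(3, S))) (Function('Y')(W, S) = Add(Mul(Rational(-7, 3), S, Add(3, S)), W) = Add(W, Mul(Rational(-7, 3), S, Add(3, S))))
Function('v')(a, F) = Add(4, Mul(-1, a))
Mul(Function('Y')(-1, 8), Add(-22, Function('v')(0, -2))) = Mul(Add(-1, Mul(Rational(-7, 3), 8, Add(3, 8))), Add(-22, Add(4, Mul(-1, 0)))) = Mul(Add(-1, Mul(Rational(-7, 3), 8, 11)), Add(-22, Add(4, 0))) = Mul(Add(-1, Rational(-616, 3)), Add(-22, 4)) = Mul(Rational(-619, 3), -18) = 3714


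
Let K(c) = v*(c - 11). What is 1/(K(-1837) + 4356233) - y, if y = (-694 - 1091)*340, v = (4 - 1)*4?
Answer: 2630339193301/4334057 ≈ 6.0690e+5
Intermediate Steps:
v = 12 (v = 3*4 = 12)
K(c) = -132 + 12*c (K(c) = 12*(c - 11) = 12*(-11 + c) = -132 + 12*c)
y = -606900 (y = -1785*340 = -606900)
1/(K(-1837) + 4356233) - y = 1/((-132 + 12*(-1837)) + 4356233) - 1*(-606900) = 1/((-132 - 22044) + 4356233) + 606900 = 1/(-22176 + 4356233) + 606900 = 1/4334057 + 606900 = 2630339193301/4334057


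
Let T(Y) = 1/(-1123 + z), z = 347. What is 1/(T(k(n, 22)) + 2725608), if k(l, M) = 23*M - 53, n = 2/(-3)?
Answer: 776/2115071807 ≈ 3.6689e-7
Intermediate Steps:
n = -2/3 (n = 2*(-1/3) = -2/3 ≈ -0.66667)
k(l, M) = -53 + 23*M
T(Y) = -1/776 (T(Y) = 1/(-1123 + 347) = 1/(-776) = -1/776)
1/(T(k(n, 22)) + 2725608) = 1/(-1/776 + 2725608) = 1/(2115071807/776) = 776/2115071807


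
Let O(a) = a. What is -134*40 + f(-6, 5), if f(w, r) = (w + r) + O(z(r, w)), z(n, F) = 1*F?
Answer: -5367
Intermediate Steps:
z(n, F) = F
f(w, r) = r + 2*w (f(w, r) = (w + r) + w = (r + w) + w = r + 2*w)
-134*40 + f(-6, 5) = -134*40 + (5 + 2*(-6)) = -5360 + (5 - 12) = -5360 - 7 = -5367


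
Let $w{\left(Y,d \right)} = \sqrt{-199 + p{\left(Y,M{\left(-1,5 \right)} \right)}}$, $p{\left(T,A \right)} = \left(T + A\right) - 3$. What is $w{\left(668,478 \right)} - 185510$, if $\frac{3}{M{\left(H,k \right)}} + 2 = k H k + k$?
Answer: $-185510 + \frac{\sqrt{225478}}{22} \approx -1.8549 \cdot 10^{5}$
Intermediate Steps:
$M{\left(H,k \right)} = \frac{3}{-2 + k + H k^{2}}$ ($M{\left(H,k \right)} = \frac{3}{-2 + \left(k H k + k\right)} = \frac{3}{-2 + \left(H k k + k\right)} = \frac{3}{-2 + \left(H k^{2} + k\right)} = \frac{3}{-2 + \left(k + H k^{2}\right)} = \frac{3}{-2 + k + H k^{2}}$)
$p{\left(T,A \right)} = -3 + A + T$ ($p{\left(T,A \right)} = \left(A + T\right) - 3 = -3 + A + T$)
$w{\left(Y,d \right)} = \sqrt{- \frac{4447}{22} + Y}$ ($w{\left(Y,d \right)} = \sqrt{-199 + \left(-3 + \frac{3}{-2 + 5 - 5^{2}} + Y\right)} = \sqrt{-199 + \left(-3 + \frac{3}{-2 + 5 - 25} + Y\right)} = \sqrt{-199 + \left(-3 + \frac{3}{-22} + Y\right)} = \sqrt{-199 + \left(-3 + 3 \left(- \frac{1}{22}\right) + Y\right)} = \sqrt{-199 - \left(\frac{69}{22} - Y\right)} = \sqrt{-199 + \left(- \frac{69}{22} + Y\right)} = \sqrt{- \frac{4447}{22} + Y}$)
$w{\left(668,478 \right)} - 185510 = \frac{\sqrt{-97834 + 484 \cdot 668}}{22} - 185510 = \frac{\sqrt{-97834 + 323312}}{22} - 185510 = \frac{\sqrt{225478}}{22} - 185510 = -185510 + \frac{\sqrt{225478}}{22}$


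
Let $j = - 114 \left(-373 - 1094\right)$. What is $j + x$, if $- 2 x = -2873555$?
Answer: $\frac{3208031}{2} \approx 1.604 \cdot 10^{6}$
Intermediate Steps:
$x = \frac{2873555}{2}$ ($x = \left(- \frac{1}{2}\right) \left(-2873555\right) = \frac{2873555}{2} \approx 1.4368 \cdot 10^{6}$)
$j = 167238$ ($j = \left(-114\right) \left(-1467\right) = 167238$)
$j + x = 167238 + \frac{2873555}{2} = \frac{3208031}{2}$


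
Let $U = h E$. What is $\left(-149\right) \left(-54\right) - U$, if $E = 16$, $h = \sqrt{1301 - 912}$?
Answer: $8046 - 16 \sqrt{389} \approx 7730.4$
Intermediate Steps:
$h = \sqrt{389} \approx 19.723$
$U = 16 \sqrt{389}$ ($U = \sqrt{389} \cdot 16 = 16 \sqrt{389} \approx 315.57$)
$\left(-149\right) \left(-54\right) - U = \left(-149\right) \left(-54\right) - 16 \sqrt{389} = 8046 - 16 \sqrt{389}$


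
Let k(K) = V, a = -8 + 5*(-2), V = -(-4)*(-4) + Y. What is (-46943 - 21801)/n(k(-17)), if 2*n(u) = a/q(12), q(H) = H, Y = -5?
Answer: 274976/3 ≈ 91659.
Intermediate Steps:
V = -21 (V = -(-4)*(-4) - 5 = -4*4 - 5 = -16 - 5 = -21)
a = -18 (a = -8 - 10 = -18)
k(K) = -21
n(u) = -¾ (n(u) = (-18/12)/2 = (-18*1/12)/2 = (½)*(-3/2) = -¾)
(-46943 - 21801)/n(k(-17)) = (-46943 - 21801)/(-¾) = -68744*(-4/3) = 274976/3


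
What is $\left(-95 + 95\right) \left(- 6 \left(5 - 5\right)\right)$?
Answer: $0$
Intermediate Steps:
$\left(-95 + 95\right) \left(- 6 \left(5 - 5\right)\right) = 0 \left(\left(-6\right) 0\right) = 0 \cdot 0 = 0$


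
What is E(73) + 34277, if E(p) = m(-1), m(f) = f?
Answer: 34276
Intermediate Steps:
E(p) = -1
E(73) + 34277 = -1 + 34277 = 34276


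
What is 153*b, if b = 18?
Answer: 2754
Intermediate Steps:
153*b = 153*18 = 2754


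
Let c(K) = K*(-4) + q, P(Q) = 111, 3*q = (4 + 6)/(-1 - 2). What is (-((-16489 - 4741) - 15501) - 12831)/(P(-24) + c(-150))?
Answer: 215100/6389 ≈ 33.667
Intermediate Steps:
q = -10/9 (q = ((4 + 6)/(-1 - 2))/3 = (10/(-3))/3 = (10*(-⅓))/3 = (⅓)*(-10/3) = -10/9 ≈ -1.1111)
c(K) = -10/9 - 4*K (c(K) = K*(-4) - 10/9 = -4*K - 10/9 = -10/9 - 4*K)
(-((-16489 - 4741) - 15501) - 12831)/(P(-24) + c(-150)) = (-((-16489 - 4741) - 15501) - 12831)/(111 + (-10/9 - 4*(-150))) = (-(-21230 - 15501) - 12831)/(111 + (-10/9 + 600)) = (-1*(-36731) - 12831)/(111 + 5390/9) = (36731 - 12831)/(6389/9) = 23900*(9/6389) = 215100/6389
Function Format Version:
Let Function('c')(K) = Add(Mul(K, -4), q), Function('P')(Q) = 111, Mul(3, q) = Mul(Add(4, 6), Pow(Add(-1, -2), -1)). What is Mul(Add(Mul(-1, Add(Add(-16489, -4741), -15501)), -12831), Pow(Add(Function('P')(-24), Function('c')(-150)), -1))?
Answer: Rational(215100, 6389) ≈ 33.667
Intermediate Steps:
q = Rational(-10, 9) (q = Mul(Rational(1, 3), Mul(Add(4, 6), Pow(Add(-1, -2), -1))) = Mul(Rational(1, 3), Mul(10, Pow(-3, -1))) = Mul(Rational(1, 3), Mul(10, Rational(-1, 3))) = Mul(Rational(1, 3), Rational(-10, 3)) = Rational(-10, 9) ≈ -1.1111)
Function('c')(K) = Add(Rational(-10, 9), Mul(-4, K)) (Function('c')(K) = Add(Mul(K, -4), Rational(-10, 9)) = Add(Mul(-4, K), Rational(-10, 9)) = Add(Rational(-10, 9), Mul(-4, K)))
Mul(Add(Mul(-1, Add(Add(-16489, -4741), -15501)), -12831), Pow(Add(Function('P')(-24), Function('c')(-150)), -1)) = Mul(Add(Mul(-1, Add(Add(-16489, -4741), -15501)), -12831), Pow(Add(111, Add(Rational(-10, 9), Mul(-4, -150))), -1)) = Mul(Add(Mul(-1, Add(-21230, -15501)), -12831), Pow(Add(111, Add(Rational(-10, 9), 600)), -1)) = Mul(Add(Mul(-1, -36731), -12831), Pow(Add(111, Rational(5390, 9)), -1)) = Mul(Add(36731, -12831), Pow(Rational(6389, 9), -1)) = Mul(23900, Rational(9, 6389)) = Rational(215100, 6389)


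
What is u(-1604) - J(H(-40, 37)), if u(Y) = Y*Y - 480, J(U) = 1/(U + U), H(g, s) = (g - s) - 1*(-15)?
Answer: 318969665/124 ≈ 2.5723e+6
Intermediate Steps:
H(g, s) = 15 + g - s (H(g, s) = (g - s) + 15 = 15 + g - s)
J(U) = 1/(2*U)
u(Y) = -480 + Y² (u(Y) = Y² - 480 = -480 + Y²)
u(-1604) - J(H(-40, 37)) = (-480 + (-1604)²) - 1/(2*(15 - 40 - 1*37)) = (-480 + 2572816) - 1/(2*(15 - 40 - 37)) = 2572336 - 1/(2*(-62)) = 2572336 - (-1)/(2*62) = 2572336 - 1*(-1/124) = 2572336 + 1/124 = 318969665/124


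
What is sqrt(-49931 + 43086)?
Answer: 37*I*sqrt(5) ≈ 82.734*I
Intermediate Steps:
sqrt(-49931 + 43086) = sqrt(-6845) = 37*I*sqrt(5)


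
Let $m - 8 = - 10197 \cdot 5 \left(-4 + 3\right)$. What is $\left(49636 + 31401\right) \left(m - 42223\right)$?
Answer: $710694490$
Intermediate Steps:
$m = 50993$ ($m = 8 - 10197 \cdot 5 \left(-4 + 3\right) = 8 - 10197 \cdot 5 \left(-1\right) = 8 - -50985 = 8 + 50985 = 50993$)
$\left(49636 + 31401\right) \left(m - 42223\right) = \left(49636 + 31401\right) \left(50993 - 42223\right) = 81037 \cdot 8770 = 710694490$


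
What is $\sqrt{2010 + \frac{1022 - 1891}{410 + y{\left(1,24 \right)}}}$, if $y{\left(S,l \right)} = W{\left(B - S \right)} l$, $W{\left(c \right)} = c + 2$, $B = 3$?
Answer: $\frac{\sqrt{4249526}}{46} \approx 44.814$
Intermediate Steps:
$W{\left(c \right)} = 2 + c$
$y{\left(S,l \right)} = l \left(5 - S\right)$ ($y{\left(S,l \right)} = \left(2 - \left(-3 + S\right)\right) l = \left(5 - S\right) l = l \left(5 - S\right)$)
$\sqrt{2010 + \frac{1022 - 1891}{410 + y{\left(1,24 \right)}}} = \sqrt{2010 + \frac{1022 - 1891}{410 + 24 \left(5 - 1\right)}} = \sqrt{2010 - \frac{869}{410 + 24 \left(5 - 1\right)}} = \sqrt{2010 - \frac{869}{410 + 24 \cdot 4}} = \sqrt{2010 - \frac{869}{410 + 96}} = \sqrt{2010 - \frac{869}{506}} = \sqrt{2010 - \frac{79}{46}} = \sqrt{\frac{92381}{46}} = \frac{\sqrt{4249526}}{46}$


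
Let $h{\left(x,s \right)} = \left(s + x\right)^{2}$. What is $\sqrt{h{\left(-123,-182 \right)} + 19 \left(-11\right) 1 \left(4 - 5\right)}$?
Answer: $\sqrt{93234} \approx 305.34$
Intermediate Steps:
$\sqrt{h{\left(-123,-182 \right)} + 19 \left(-11\right) 1 \left(4 - 5\right)} = \sqrt{\left(-182 - 123\right)^{2} + 19 \left(-11\right) 1 \left(4 - 5\right)} = \sqrt{\left(-305\right)^{2} - 209 \cdot 1 \left(-1\right)} = \sqrt{93025 - -209} = \sqrt{93025 + 209} = \sqrt{93234}$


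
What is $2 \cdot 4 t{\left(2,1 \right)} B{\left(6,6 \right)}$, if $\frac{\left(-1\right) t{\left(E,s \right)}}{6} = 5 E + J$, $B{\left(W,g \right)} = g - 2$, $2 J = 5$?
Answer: $-2400$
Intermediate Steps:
$J = \frac{5}{2}$ ($J = \frac{1}{2} \cdot 5 = \frac{5}{2} \approx 2.5$)
$B{\left(W,g \right)} = -2 + g$
$t{\left(E,s \right)} = -15 - 30 E$ ($t{\left(E,s \right)} = - 6 \left(5 E + \frac{5}{2}\right) = - 6 \left(\frac{5}{2} + 5 E\right) = -15 - 30 E$)
$2 \cdot 4 t{\left(2,1 \right)} B{\left(6,6 \right)} = 2 \cdot 4 \left(-15 - 60\right) \left(-2 + 6\right) = 8 \left(-15 - 60\right) 4 = 8 \left(-75\right) 4 = \left(-600\right) 4 = -2400$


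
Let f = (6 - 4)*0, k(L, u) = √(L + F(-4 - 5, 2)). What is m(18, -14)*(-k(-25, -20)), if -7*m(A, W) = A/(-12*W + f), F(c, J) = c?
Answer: 3*I*√34/196 ≈ 0.089249*I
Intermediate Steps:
k(L, u) = √(-9 + L) (k(L, u) = √(L + (-4 - 5)) = √(L - 9) = √(-9 + L))
f = 0 (f = 2*0 = 0)
m(A, W) = A/(84*W) (m(A, W) = -A/(7*(-12*W + 0)) = -A/(7*((-12*W))) = -A*(-1/(12*W))/7 = -(-1)*A/(84*W) = A/(84*W))
m(18, -14)*(-k(-25, -20)) = ((1/84)*18/(-14))*(-√(-9 - 25)) = ((1/84)*18*(-1/14))*(-√(-34)) = -(-3)*I*√34/196 = 3*I*√34/196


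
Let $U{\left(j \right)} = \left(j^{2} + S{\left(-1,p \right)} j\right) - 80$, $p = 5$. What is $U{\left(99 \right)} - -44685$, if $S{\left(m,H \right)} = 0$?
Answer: $54406$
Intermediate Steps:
$U{\left(j \right)} = -80 + j^{2}$ ($U{\left(j \right)} = \left(j^{2} + 0 j\right) - 80 = \left(j^{2} + 0\right) - 80 = j^{2} - 80 = -80 + j^{2}$)
$U{\left(99 \right)} - -44685 = \left(-80 + 99^{2}\right) - -44685 = \left(-80 + 9801\right) + 44685 = 9721 + 44685 = 54406$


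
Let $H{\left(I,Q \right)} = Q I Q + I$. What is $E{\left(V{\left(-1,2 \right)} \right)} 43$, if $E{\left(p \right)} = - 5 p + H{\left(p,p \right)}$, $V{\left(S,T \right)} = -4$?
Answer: $-2064$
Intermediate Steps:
$H{\left(I,Q \right)} = I + I Q^{2}$ ($H{\left(I,Q \right)} = I Q Q + I = I Q^{2} + I = I + I Q^{2}$)
$E{\left(p \right)} = - 5 p + p \left(1 + p^{2}\right)$
$E{\left(V{\left(-1,2 \right)} \right)} 43 = - 4 \left(-4 + \left(-4\right)^{2}\right) 43 = - 4 \left(-4 + 16\right) 43 = \left(-4\right) 12 \cdot 43 = \left(-48\right) 43 = -2064$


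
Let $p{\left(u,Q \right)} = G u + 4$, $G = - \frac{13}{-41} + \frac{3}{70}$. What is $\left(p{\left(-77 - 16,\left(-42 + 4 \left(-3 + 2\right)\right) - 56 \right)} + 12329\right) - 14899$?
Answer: $- \frac{7460489}{2870} \approx -2599.5$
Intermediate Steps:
$G = \frac{1033}{2870}$ ($G = \left(-13\right) \left(- \frac{1}{41}\right) + 3 \cdot \frac{1}{70} = \frac{13}{41} + \frac{3}{70} = \frac{1033}{2870} \approx 0.35993$)
$p{\left(u,Q \right)} = 4 + \frac{1033 u}{2870}$ ($p{\left(u,Q \right)} = \frac{1033 u}{2870} + 4 = 4 + \frac{1033 u}{2870}$)
$\left(p{\left(-77 - 16,\left(-42 + 4 \left(-3 + 2\right)\right) - 56 \right)} + 12329\right) - 14899 = \left(\left(4 + \frac{1033 \left(-77 - 16\right)}{2870}\right) + 12329\right) - 14899 = \left(\left(4 + \frac{1033}{2870} \left(-93\right)\right) + 12329\right) - 14899 = \left(\left(4 - \frac{96069}{2870}\right) + 12329\right) - 14899 = \left(- \frac{84589}{2870} + 12329\right) - 14899 = \frac{35299641}{2870} - 14899 = - \frac{7460489}{2870}$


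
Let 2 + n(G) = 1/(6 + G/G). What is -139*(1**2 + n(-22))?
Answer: 834/7 ≈ 119.14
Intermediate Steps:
n(G) = -13/7 (n(G) = -2 + 1/(6 + G/G) = -2 + 1/(6 + 1) = -2 + 1/7 = -13/7)
-139*(1**2 + n(-22)) = -139*(1**2 - 13/7) = -139*(1 - 13/7) = -139*(-6/7) = 834/7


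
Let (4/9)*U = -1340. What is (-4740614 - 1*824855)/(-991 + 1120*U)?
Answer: 5565469/3377791 ≈ 1.6477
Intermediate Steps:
U = -3015 (U = (9/4)*(-1340) = -3015)
(-4740614 - 1*824855)/(-991 + 1120*U) = (-4740614 - 1*824855)/(-991 + 1120*(-3015)) = (-4740614 - 824855)/(-991 - 3376800) = -5565469/(-3377791) = -5565469*(-1/3377791) = 5565469/3377791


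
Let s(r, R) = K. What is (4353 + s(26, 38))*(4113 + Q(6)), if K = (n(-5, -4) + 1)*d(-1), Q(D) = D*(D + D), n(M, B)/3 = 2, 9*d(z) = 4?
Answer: 18230325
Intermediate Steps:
d(z) = 4/9 (d(z) = (1/9)*4 = 4/9)
n(M, B) = 6 (n(M, B) = 3*2 = 6)
Q(D) = 2*D**2 (Q(D) = D*(2*D) = 2*D**2)
K = 28/9 (K = (6 + 1)*(4/9) = 7*(4/9) = 28/9 ≈ 3.1111)
s(r, R) = 28/9
(4353 + s(26, 38))*(4113 + Q(6)) = (4353 + 28/9)*(4113 + 2*6**2) = 39205*(4113 + 2*36)/9 = 39205*(4113 + 72)/9 = (39205/9)*4185 = 18230325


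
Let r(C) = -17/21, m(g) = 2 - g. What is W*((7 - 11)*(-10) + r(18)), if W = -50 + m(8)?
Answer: -6584/3 ≈ -2194.7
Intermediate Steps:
r(C) = -17/21 (r(C) = -17*1/21 = -17/21)
W = -56 (W = -50 + (2 - 1*8) = -50 + (2 - 8) = -50 - 6 = -56)
W*((7 - 11)*(-10) + r(18)) = -56*((7 - 11)*(-10) - 17/21) = -56*(-4*(-10) - 17/21) = -56*(40 - 17/21) = -56*823/21 = -6584/3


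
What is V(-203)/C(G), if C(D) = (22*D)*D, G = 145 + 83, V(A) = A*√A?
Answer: -203*I*√203/1143648 ≈ -0.002529*I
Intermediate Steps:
V(A) = A^(3/2)
G = 228
C(D) = 22*D²
V(-203)/C(G) = (-203)^(3/2)/((22*228²)) = (-203*I*√203)/((22*51984)) = -203*I*√203/1143648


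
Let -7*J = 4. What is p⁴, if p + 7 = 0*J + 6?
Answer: 1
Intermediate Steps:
J = -4/7 (J = -⅐*4 = -4/7 ≈ -0.57143)
p = -1 (p = -7 + (0*(-4/7) + 6) = -7 + (0 + 6) = -7 + 6 = -1)
p⁴ = (-1)⁴ = 1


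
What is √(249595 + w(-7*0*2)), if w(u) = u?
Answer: √249595 ≈ 499.59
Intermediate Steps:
√(249595 + w(-7*0*2)) = √(249595 - 7*0*2) = √(249595 + 0*2) = √(249595 + 0) = √249595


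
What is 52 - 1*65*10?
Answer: -598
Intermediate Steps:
52 - 1*65*10 = 52 - 65*10 = 52 - 650 = -598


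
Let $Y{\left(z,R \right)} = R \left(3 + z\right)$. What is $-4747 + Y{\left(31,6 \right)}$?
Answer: $-4543$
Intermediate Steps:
$-4747 + Y{\left(31,6 \right)} = -4747 + 6 \left(3 + 31\right) = -4747 + 6 \cdot 34 = -4747 + 204 = -4543$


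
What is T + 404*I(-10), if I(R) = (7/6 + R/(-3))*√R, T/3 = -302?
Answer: -906 + 1818*I*√10 ≈ -906.0 + 5749.0*I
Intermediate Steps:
T = -906 (T = 3*(-302) = -906)
I(R) = √R*(7/6 - R/3) (I(R) = (7*(⅙) + R*(-⅓))*√R = (7/6 - R/3)*√R = √R*(7/6 - R/3))
T + 404*I(-10) = -906 + 404*(√(-10)*(7 - 2*(-10))/6) = -906 + 404*((I*√10)*(7 + 20)/6) = -906 + 404*((⅙)*(I*√10)*27) = -906 + 404*(9*I*√10/2) = -906 + 1818*I*√10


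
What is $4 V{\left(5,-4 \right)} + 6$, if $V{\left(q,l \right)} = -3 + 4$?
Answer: $10$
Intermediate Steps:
$V{\left(q,l \right)} = 1$
$4 V{\left(5,-4 \right)} + 6 = 4 \cdot 1 + 6 = 4 + 6 = 10$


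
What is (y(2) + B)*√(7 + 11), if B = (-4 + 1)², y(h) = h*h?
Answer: 39*√2 ≈ 55.154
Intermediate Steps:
y(h) = h²
B = 9 (B = (-3)² = 9)
(y(2) + B)*√(7 + 11) = (2² + 9)*√(7 + 11) = (4 + 9)*√18 = 13*(3*√2) = 39*√2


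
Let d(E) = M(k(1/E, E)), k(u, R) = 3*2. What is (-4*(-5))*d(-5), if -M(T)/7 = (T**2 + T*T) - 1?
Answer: -9940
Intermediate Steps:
k(u, R) = 6
M(T) = 7 - 14*T**2 (M(T) = -7*((T**2 + T*T) - 1) = -7*((T**2 + T**2) - 1) = -7*(2*T**2 - 1) = -7*(-1 + 2*T**2) = 7 - 14*T**2)
d(E) = -497 (d(E) = 7 - 14*6**2 = 7 - 14*36 = 7 - 504 = -497)
(-4*(-5))*d(-5) = -4*(-5)*(-497) = 20*(-497) = -9940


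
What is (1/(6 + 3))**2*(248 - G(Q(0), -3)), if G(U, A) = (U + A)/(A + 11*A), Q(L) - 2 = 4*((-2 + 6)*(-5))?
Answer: 983/324 ≈ 3.0340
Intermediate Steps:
Q(L) = -78 (Q(L) = 2 + 4*((-2 + 6)*(-5)) = 2 + 4*(4*(-5)) = 2 + 4*(-20) = 2 - 80 = -78)
G(U, A) = (A + U)/(12*A) (G(U, A) = (A + U)/((12*A)) = (A + U)*(1/(12*A)) = (A + U)/(12*A))
(1/(6 + 3))**2*(248 - G(Q(0), -3)) = (1/(6 + 3))**2*(248 - (-3 - 78)/(12*(-3))) = (1/9)**2*(248 - (-1)*(-81)/(12*3)) = (1/9)**2*(248 - 1*9/4) = (248 - 9/4)/81 = (1/81)*(983/4) = 983/324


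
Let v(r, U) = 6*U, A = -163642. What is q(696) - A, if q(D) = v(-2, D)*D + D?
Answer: 3070834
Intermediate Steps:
q(D) = D + 6*D**2 (q(D) = (6*D)*D + D = 6*D**2 + D = D + 6*D**2)
q(696) - A = 696*(1 + 6*696) - 1*(-163642) = 696*(1 + 4176) + 163642 = 696*4177 + 163642 = 2907192 + 163642 = 3070834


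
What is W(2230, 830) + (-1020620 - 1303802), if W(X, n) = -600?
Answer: -2325022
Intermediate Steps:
W(2230, 830) + (-1020620 - 1303802) = -600 + (-1020620 - 1303802) = -600 - 2324422 = -2325022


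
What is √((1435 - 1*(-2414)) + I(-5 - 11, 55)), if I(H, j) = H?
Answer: √3833 ≈ 61.911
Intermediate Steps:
√((1435 - 1*(-2414)) + I(-5 - 11, 55)) = √((1435 - 1*(-2414)) + (-5 - 11)) = √((1435 + 2414) - 16) = √(3849 - 16) = √3833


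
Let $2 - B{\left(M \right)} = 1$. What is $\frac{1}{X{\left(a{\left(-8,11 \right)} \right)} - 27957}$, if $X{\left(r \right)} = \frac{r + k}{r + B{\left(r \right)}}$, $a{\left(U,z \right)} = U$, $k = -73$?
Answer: $- \frac{7}{195618} \approx -3.5784 \cdot 10^{-5}$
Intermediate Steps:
$B{\left(M \right)} = 1$ ($B{\left(M \right)} = 2 - 1 = 1$)
$X{\left(r \right)} = \frac{-73 + r}{1 + r}$ ($X{\left(r \right)} = \frac{r - 73}{r + 1} = \frac{-73 + r}{1 + r}$)
$\frac{1}{X{\left(a{\left(-8,11 \right)} \right)} - 27957} = \frac{1}{\frac{-73 - 8}{1 - 8} - 27957} = \frac{1}{\frac{1}{-7} \left(-81\right) - 27957} = \frac{1}{\left(- \frac{1}{7}\right) \left(-81\right) - 27957} = \frac{1}{\frac{81}{7} - 27957} = \frac{1}{- \frac{195618}{7}} = - \frac{7}{195618}$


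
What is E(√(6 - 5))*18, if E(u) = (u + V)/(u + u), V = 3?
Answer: 36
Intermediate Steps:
E(u) = (3 + u)/(2*u) (E(u) = (u + 3)/(u + u) = (3 + u)/((2*u)) = (3 + u)*(1/(2*u)) = (3 + u)/(2*u))
E(√(6 - 5))*18 = ((3 + √(6 - 5))/(2*(√(6 - 5))))*18 = ((3 + √1)/(2*(√1)))*18 = ((½)*(3 + 1)/1)*18 = ((½)*1*4)*18 = 2*18 = 36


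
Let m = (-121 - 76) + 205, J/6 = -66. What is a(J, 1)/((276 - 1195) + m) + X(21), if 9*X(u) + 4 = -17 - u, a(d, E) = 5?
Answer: -12769/2733 ≈ -4.6722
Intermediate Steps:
J = -396 (J = 6*(-66) = -396)
X(u) = -7/3 - u/9 (X(u) = -4/9 + (-17 - u)/9 = -4/9 + (-17/9 - u/9) = -7/3 - u/9)
m = 8 (m = -197 + 205 = 8)
a(J, 1)/((276 - 1195) + m) + X(21) = 5/((276 - 1195) + 8) + (-7/3 - 1/9*21) = 5/(-919 + 8) + (-7/3 - 7/3) = 5/(-911) - 14/3 = 5*(-1/911) - 14/3 = -5/911 - 14/3 = -12769/2733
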